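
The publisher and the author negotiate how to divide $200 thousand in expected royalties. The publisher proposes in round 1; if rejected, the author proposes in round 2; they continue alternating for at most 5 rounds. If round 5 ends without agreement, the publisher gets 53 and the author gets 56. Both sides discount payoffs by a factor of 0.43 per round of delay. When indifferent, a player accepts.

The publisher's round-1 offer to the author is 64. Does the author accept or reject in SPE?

Work out the author's continuation value if the offer is rejected.
Round 5 (the publisher proposes): the author gets 56 if talks fail, so the publisher offers 56 and keeps 144.
Round 4 (the author proposes): the publisher can get 144 next round, worth 0.43 × 144 = 61.92 now. The author offers 61.92 and keeps 200 − 61.92 = 138.08.
Round 3 (the publisher proposes): the author can get 138.08 next round, worth 0.43 × 138.08 = 59.3744 now; the publisher offers that and keeps 140.6256.
Round 2 (the author proposes): the publisher can get 140.6256 next round, worth 0.43 × 140.6256 = 60.469008 now, so the author offers 60.469008, keeping 139.530992.
So by rejecting in round 1, the author gets 139.530992 next round, worth 0.43 × 139.530992 = 59.99832656 now.
Offer 64 ≥ 59.99832656, so the author accepts.

Accept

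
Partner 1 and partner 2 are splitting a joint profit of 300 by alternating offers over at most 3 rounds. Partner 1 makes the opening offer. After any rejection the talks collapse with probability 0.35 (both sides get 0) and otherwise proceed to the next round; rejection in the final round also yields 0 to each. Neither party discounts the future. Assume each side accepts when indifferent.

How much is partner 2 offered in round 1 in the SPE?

68.25

Round 3 (partner 1 proposes): partner 2 will accept anything ≥ 0, so partner 1 offers 0 and keeps 300.
Round 2 (partner 2 proposes): rejecting gives partner 1 an expected 0.65 × 300 = 195. Partner 2 offers 195 and keeps 300 − 195 = 105.
Round 1 (partner 1 proposes): rejecting gives partner 2 an expected 0.65 × 105 = 68.25, so partner 1 offers 68.25, keeping 231.75.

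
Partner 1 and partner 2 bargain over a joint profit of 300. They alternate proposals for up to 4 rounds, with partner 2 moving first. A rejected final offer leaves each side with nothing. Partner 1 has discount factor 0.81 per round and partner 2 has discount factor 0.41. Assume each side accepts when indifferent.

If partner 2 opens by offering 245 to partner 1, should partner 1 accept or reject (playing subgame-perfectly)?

Work out partner 1's continuation value if the offer is rejected.
Round 4 (partner 1 proposes): partner 2 will accept anything ≥ 0, so partner 1 offers 0 and keeps 300.
Round 3 (partner 2 proposes): partner 1 can get 300 next round, worth 0.81 × 300 = 243 now, so partner 2 offers 243, keeping 57.
Round 2 (partner 1 proposes): partner 2 can get 57 next round, worth 0.41 × 57 = 23.37 now. Partner 1 offers 23.37 and keeps 300 − 23.37 = 276.63.
So by rejecting in round 1, partner 1 gets 276.63 next round, worth 0.81 × 276.63 = 224.0703 now.
Offer 245 ≥ 224.0703, so partner 1 accepts.

Accept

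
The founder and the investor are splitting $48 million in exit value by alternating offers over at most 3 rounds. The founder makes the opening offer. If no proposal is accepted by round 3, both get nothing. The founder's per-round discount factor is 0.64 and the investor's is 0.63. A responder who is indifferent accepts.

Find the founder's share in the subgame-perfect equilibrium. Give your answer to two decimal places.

Round 3 (the founder proposes): rejection yields 0 for the investor; the founder offers 0 and keeps 48.
Round 2 (the investor proposes): the founder can get 48 next round, worth 0.64 × 48 = 30.72 now. The investor offers 30.72 and keeps 48 − 30.72 = 17.28.
Round 1 (the founder proposes): the investor can get 17.28 next round, worth 0.63 × 17.28 = 10.8864 now; the founder offers that and keeps 37.1136.

37.11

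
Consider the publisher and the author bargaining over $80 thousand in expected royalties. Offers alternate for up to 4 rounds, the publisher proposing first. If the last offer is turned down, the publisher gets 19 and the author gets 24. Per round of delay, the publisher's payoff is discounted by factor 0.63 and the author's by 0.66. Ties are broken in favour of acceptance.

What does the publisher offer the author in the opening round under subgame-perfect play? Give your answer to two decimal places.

Round 4 (the author proposes): the publisher gets 19 if talks fail, so the author offers 19 and keeps 61.
Round 3 (the publisher proposes): the author can get 61 next round, worth 0.66 × 61 = 40.26 now, so the publisher offers 40.26, keeping 39.74.
Round 2 (the author proposes): the publisher can get 39.74 next round, worth 0.63 × 39.74 = 25.0362 now. The author offers 25.0362 and keeps 80 − 25.0362 = 54.9638.
Round 1 (the publisher proposes): the author can get 54.9638 next round, worth 0.66 × 54.9638 = 36.276108 now, so the publisher offers 36.276108, keeping 43.723892.

36.28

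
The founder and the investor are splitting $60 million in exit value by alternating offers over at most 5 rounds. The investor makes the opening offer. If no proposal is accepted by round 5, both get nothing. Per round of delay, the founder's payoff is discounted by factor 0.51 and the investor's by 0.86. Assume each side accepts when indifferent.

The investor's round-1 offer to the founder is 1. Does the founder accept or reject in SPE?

Reject

Round 5 (the investor proposes): the founder will accept anything ≥ 0, so the investor offers 0 and keeps 60.
Round 4 (the founder proposes): the investor can get 60 next round, worth 0.86 × 60 = 51.6 now; the founder offers that and keeps 8.4.
Round 3 (the investor proposes): the founder can get 8.4 next round, worth 0.51 × 8.4 = 4.284 now; the investor offers that and keeps 55.716.
Round 2 (the founder proposes): the investor can get 55.716 next round, worth 0.86 × 55.716 = 47.91576 now; the founder offers that and keeps 12.08424.
So by rejecting in round 1, the founder gets 12.08424 next round, worth 0.51 × 12.08424 = 6.1629624 now.
Offer 1 < 6.1629624, so the founder rejects.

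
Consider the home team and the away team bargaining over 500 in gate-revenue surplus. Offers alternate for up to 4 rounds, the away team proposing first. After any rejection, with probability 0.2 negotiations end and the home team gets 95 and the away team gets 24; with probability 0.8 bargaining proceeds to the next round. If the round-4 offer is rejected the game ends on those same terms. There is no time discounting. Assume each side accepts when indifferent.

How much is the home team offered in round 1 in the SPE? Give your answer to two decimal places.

351.03

By backward induction:
Round 4 (the home team proposes): the away team gets 24 if talks fail, so the home team offers 24 and keeps 476.
Round 3 (the away team proposes): rejecting gives the home team an expected 0.8 × 476 + 0.2 × 95 = 399.8; the away team offers that and keeps 100.2.
Round 2 (the home team proposes): rejecting gives the away team an expected 0.8 × 100.2 + 0.2 × 24 = 84.96; the home team offers that and keeps 415.04.
Round 1 (the away team proposes): rejecting gives the home team an expected 0.8 × 415.04 + 0.2 × 95 = 351.032; the away team offers that and keeps 148.968.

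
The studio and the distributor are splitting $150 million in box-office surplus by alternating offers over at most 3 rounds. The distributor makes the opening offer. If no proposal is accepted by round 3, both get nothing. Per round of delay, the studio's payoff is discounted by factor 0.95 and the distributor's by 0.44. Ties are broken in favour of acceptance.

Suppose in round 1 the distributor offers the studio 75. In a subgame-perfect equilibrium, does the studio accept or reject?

Work out the studio's continuation value if the offer is rejected.
Round 3 (the distributor proposes): rejection yields 0 for the studio; the distributor offers 0 and keeps 150.
Round 2 (the studio proposes): the distributor can get 150 next round, worth 0.44 × 150 = 66 now, so the studio offers 66, keeping 84.
So by rejecting in round 1, the studio gets 84 next round, worth 0.95 × 84 = 79.8 now.
Offer 75 < 79.8, so the studio rejects.

Reject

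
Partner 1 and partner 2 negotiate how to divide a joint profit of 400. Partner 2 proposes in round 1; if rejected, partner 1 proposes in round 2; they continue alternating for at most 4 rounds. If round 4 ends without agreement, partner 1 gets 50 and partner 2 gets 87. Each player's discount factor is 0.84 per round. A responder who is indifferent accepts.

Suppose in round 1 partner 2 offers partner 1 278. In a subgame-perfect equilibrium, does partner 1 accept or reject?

Work out partner 1's continuation value if the offer is rejected.
Round 4 (partner 1 proposes): partner 2 gets 87 if talks fail, so partner 1 offers 87 and keeps 313.
Round 3 (partner 2 proposes): partner 1 can get 313 next round, worth 0.84 × 313 = 262.92 now. Partner 2 offers 262.92 and keeps 400 − 262.92 = 137.08.
Round 2 (partner 1 proposes): partner 2 can get 137.08 next round, worth 0.84 × 137.08 = 115.1472 now. Partner 1 offers 115.1472 and keeps 400 − 115.1472 = 284.8528.
So by rejecting in round 1, partner 1 gets 284.8528 next round, worth 0.84 × 284.8528 = 239.276352 now.
Offer 278 ≥ 239.276352, so partner 1 accepts.

Accept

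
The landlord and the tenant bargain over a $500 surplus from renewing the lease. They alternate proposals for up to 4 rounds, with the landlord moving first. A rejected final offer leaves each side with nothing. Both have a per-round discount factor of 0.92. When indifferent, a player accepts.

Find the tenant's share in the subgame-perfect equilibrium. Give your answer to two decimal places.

Solve by backward induction from round 4.
Round 4 (the tenant proposes): the landlord will accept anything ≥ 0, so the tenant offers 0 and keeps 500.
Round 3 (the landlord proposes): the tenant can get 500 next round, worth 0.92 × 500 = 460 now; the landlord offers that and keeps 40.
Round 2 (the tenant proposes): the landlord can get 40 next round, worth 0.92 × 40 = 36.8 now. The tenant offers 36.8 and keeps 500 − 36.8 = 463.2.
Round 1 (the landlord proposes): the tenant can get 463.2 next round, worth 0.92 × 463.2 = 426.144 now; the landlord offers that and keeps 73.856.

426.14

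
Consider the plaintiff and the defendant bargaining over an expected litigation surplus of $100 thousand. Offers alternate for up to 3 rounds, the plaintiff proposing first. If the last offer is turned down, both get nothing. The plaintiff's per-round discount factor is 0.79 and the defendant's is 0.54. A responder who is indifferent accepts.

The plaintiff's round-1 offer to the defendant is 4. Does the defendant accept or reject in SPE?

Round 3 (the plaintiff proposes): the defendant will accept anything ≥ 0, so the plaintiff offers 0 and keeps 100.
Round 2 (the defendant proposes): the plaintiff can get 100 next round, worth 0.79 × 100 = 79 now. The defendant offers 79 and keeps 100 − 79 = 21.
So by rejecting in round 1, the defendant gets 21 next round, worth 0.54 × 21 = 11.34 now.
Offer 4 < 11.34, so the defendant rejects.

Reject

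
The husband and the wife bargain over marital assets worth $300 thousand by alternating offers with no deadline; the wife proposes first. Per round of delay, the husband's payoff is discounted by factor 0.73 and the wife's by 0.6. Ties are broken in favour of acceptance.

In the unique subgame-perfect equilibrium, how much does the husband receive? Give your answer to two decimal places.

155.87

Let x be the wife's share when the wife proposes and y be the husband's share when the husband proposes.
The husband accepts iff offered ≥ 0.73·y, so x = 300 − 0.73y. Symmetrically y = 300 − 0.6x.
Substituting: x = 300 − 0.73(300 − 0.6x), giving x(1 − 0.6·0.73) = 300(1 − 0.73).
So x = 300 × 0.27 / 0.562 ≈ 144.1281, and the husband receives 300 − x ≈ 155.8719.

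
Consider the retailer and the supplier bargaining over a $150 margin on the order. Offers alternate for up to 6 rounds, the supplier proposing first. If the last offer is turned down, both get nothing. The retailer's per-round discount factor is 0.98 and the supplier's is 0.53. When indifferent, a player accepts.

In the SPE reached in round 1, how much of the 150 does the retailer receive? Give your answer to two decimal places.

144.63

Work backward from the last round.
Round 6 (the retailer proposes): the supplier will accept anything ≥ 0, so the retailer offers 0 and keeps 150.
Round 5 (the supplier proposes): the retailer can get 150 next round, worth 0.98 × 150 = 147 now; the supplier offers that and keeps 3.
Round 4 (the retailer proposes): the supplier can get 3 next round, worth 0.53 × 3 = 1.59 now, so the retailer offers 1.59, keeping 148.41.
Round 3 (the supplier proposes): the retailer can get 148.41 next round, worth 0.98 × 148.41 = 145.4418 now; the supplier offers that and keeps 4.5582.
Round 2 (the retailer proposes): the supplier can get 4.5582 next round, worth 0.53 × 4.5582 = 2.415846 now, so the retailer offers 2.415846, keeping 147.584154.
Round 1 (the supplier proposes): the retailer can get 147.584154 next round, worth 0.98 × 147.584154 = 144.63247092 now; the supplier offers that and keeps 5.36752908.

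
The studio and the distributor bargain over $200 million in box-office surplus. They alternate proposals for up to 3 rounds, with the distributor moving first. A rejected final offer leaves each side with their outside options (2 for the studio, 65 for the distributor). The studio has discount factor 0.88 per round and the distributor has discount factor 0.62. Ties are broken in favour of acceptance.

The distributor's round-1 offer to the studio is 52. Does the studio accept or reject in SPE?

Reject

Round 3 (the distributor proposes): the studio gets 2 if talks fail, so the distributor offers 2 and keeps 198.
Round 2 (the studio proposes): the distributor can get 198 next round, worth 0.62 × 198 = 122.76 now; the studio offers that and keeps 77.24.
So by rejecting in round 1, the studio gets 77.24 next round, worth 0.88 × 77.24 = 67.9712 now.
Offer 52 < 67.9712, so the studio rejects.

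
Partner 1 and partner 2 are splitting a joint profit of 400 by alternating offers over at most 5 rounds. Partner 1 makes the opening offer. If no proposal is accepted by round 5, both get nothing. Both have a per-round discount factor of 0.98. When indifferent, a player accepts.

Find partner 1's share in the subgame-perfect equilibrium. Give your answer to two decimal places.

Round 5 (partner 1 proposes): rejection yields 0 for partner 2; partner 1 offers 0 and keeps 400.
Round 4 (partner 2 proposes): partner 1 can get 400 next round, worth 0.98 × 400 = 392 now, so partner 2 offers 392, keeping 8.
Round 3 (partner 1 proposes): partner 2 can get 8 next round, worth 0.98 × 8 = 7.84 now. Partner 1 offers 7.84 and keeps 400 − 7.84 = 392.16.
Round 2 (partner 2 proposes): partner 1 can get 392.16 next round, worth 0.98 × 392.16 = 384.3168 now. Partner 2 offers 384.3168 and keeps 400 − 384.3168 = 15.6832.
Round 1 (partner 1 proposes): partner 2 can get 15.6832 next round, worth 0.98 × 15.6832 = 15.369536 now, so partner 1 offers 15.369536, keeping 384.630464.

384.63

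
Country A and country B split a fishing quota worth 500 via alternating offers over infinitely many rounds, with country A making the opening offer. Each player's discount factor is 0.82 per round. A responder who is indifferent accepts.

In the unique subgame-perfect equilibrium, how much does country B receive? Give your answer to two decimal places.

Let x be country A's share when country A proposes and y be country B's share when country B proposes.
Country B accepts iff offered ≥ 0.82·y, so x = 500 − 0.82y. Symmetrically y = 500 − 0.82x.
Substituting: x = 500 − 0.82(500 − 0.82x), giving x(1 − 0.82·0.82) = 500(1 − 0.82).
So x = 500 × 0.18 / 0.3276 ≈ 274.7253, and country B receives 500 − x ≈ 225.2747.

225.27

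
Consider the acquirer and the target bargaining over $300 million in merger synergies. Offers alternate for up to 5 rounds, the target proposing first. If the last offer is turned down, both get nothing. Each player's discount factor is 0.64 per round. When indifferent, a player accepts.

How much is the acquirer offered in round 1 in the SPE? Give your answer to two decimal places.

Round 5 (the target proposes): rejection yields 0 for the acquirer; the target offers 0 and keeps 300.
Round 4 (the acquirer proposes): the target can get 300 next round, worth 0.64 × 300 = 192 now; the acquirer offers that and keeps 108.
Round 3 (the target proposes): the acquirer can get 108 next round, worth 0.64 × 108 = 69.12 now, so the target offers 69.12, keeping 230.88.
Round 2 (the acquirer proposes): the target can get 230.88 next round, worth 0.64 × 230.88 = 147.7632 now, so the acquirer offers 147.7632, keeping 152.2368.
Round 1 (the target proposes): the acquirer can get 152.2368 next round, worth 0.64 × 152.2368 = 97.431552 now; the target offers that and keeps 202.568448.

97.43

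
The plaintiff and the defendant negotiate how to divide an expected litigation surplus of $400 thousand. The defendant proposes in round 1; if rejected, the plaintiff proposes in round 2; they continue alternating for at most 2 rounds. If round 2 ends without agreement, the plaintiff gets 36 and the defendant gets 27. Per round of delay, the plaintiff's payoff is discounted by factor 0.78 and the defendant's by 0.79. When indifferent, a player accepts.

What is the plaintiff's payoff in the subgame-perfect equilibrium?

290.94

Round 2 (the plaintiff proposes): the defendant gets 27 if talks fail, so the plaintiff offers 27 and keeps 373.
Round 1 (the defendant proposes): the plaintiff can get 373 next round, worth 0.78 × 373 = 290.94 now; the defendant offers that and keeps 109.06.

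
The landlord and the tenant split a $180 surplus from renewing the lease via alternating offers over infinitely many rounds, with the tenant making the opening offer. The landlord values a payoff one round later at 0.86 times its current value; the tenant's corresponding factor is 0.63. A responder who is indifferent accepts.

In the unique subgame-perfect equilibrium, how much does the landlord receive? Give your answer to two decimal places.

125.00

When the tenant proposes, the landlord accepts any offer worth at least 0.86 times what the landlord would get by proposing next round; and vice versa.
This gives x = 180 − 0.86y and y = 180 − 0.63x, where x and y are each side's share when it proposes.
Hence (1 − 0.86·0.63)x = 180(1 − 0.86), i.e. 0.4582·x = 25.2.
x ≈ 54.9978; the landlord's share is 180 − x ≈ 125.0022.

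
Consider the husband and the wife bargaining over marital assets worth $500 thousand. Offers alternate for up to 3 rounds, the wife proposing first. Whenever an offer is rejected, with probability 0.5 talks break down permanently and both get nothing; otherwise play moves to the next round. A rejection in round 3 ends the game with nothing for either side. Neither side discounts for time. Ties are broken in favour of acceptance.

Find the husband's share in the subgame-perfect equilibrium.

125

Round 3 (the wife proposes): the husband will accept anything ≥ 0, so the wife offers 0 and keeps 500.
Round 2 (the husband proposes): rejecting gives the wife an expected 0.5 × 500 = 250, so the husband offers 250, keeping 250.
Round 1 (the wife proposes): rejecting gives the husband an expected 0.5 × 250 = 125; the wife offers that and keeps 375.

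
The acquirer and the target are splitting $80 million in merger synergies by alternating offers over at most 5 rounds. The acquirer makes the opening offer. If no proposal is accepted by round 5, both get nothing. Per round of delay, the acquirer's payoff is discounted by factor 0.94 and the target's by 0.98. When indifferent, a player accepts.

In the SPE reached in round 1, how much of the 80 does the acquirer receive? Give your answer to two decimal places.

By backward induction:
Round 5 (the acquirer proposes): rejection yields 0 for the target; the acquirer offers 0 and keeps 80.
Round 4 (the target proposes): the acquirer can get 80 next round, worth 0.94 × 80 = 75.2 now. The target offers 75.2 and keeps 80 − 75.2 = 4.8.
Round 3 (the acquirer proposes): the target can get 4.8 next round, worth 0.98 × 4.8 = 4.704 now. The acquirer offers 4.704 and keeps 80 − 4.704 = 75.296.
Round 2 (the target proposes): the acquirer can get 75.296 next round, worth 0.94 × 75.296 = 70.77824 now, so the target offers 70.77824, keeping 9.22176.
Round 1 (the acquirer proposes): the target can get 9.22176 next round, worth 0.98 × 9.22176 = 9.0373248 now. The acquirer offers 9.0373248 and keeps 80 − 9.0373248 = 70.9626752.

70.96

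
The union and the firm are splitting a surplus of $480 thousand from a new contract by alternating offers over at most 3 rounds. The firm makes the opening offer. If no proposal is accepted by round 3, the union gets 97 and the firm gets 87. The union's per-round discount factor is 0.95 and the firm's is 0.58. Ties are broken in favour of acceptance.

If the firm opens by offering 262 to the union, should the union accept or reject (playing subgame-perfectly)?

Round 3 (the firm proposes): the union gets 97 if talks fail, so the firm offers 97 and keeps 383.
Round 2 (the union proposes): the firm can get 383 next round, worth 0.58 × 383 = 222.14 now. The union offers 222.14 and keeps 480 − 222.14 = 257.86.
So by rejecting in round 1, the union gets 257.86 next round, worth 0.95 × 257.86 = 244.967 now.
Offer 262 ≥ 244.967, so the union accepts.

Accept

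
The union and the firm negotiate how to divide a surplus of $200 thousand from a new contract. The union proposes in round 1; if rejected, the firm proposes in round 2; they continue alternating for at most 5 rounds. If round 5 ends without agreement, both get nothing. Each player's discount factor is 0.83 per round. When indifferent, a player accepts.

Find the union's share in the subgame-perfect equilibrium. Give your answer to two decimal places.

152.34

Round 5 (the union proposes): the firm will accept anything ≥ 0, so the union offers 0 and keeps 200.
Round 4 (the firm proposes): the union can get 200 next round, worth 0.83 × 200 = 166 now; the firm offers that and keeps 34.
Round 3 (the union proposes): the firm can get 34 next round, worth 0.83 × 34 = 28.22 now, so the union offers 28.22, keeping 171.78.
Round 2 (the firm proposes): the union can get 171.78 next round, worth 0.83 × 171.78 = 142.5774 now; the firm offers that and keeps 57.4226.
Round 1 (the union proposes): the firm can get 57.4226 next round, worth 0.83 × 57.4226 = 47.660758 now. The union offers 47.660758 and keeps 200 − 47.660758 = 152.339242.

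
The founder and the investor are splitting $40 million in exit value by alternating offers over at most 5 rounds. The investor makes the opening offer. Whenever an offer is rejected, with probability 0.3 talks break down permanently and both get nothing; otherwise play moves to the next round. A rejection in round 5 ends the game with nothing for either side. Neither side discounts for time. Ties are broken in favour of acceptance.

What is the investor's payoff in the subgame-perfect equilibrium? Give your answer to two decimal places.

27.48

Round 5 (the investor proposes): rejection yields 0 for the founder; the investor offers 0 and keeps 40.
Round 4 (the founder proposes): rejecting gives the investor an expected 0.7 × 40 = 28, so the founder offers 28, keeping 12.
Round 3 (the investor proposes): rejecting gives the founder an expected 0.7 × 12 = 8.4; the investor offers that and keeps 31.6.
Round 2 (the founder proposes): rejecting gives the investor an expected 0.7 × 31.6 = 22.12, so the founder offers 22.12, keeping 17.88.
Round 1 (the investor proposes): rejecting gives the founder an expected 0.7 × 17.88 = 12.516. The investor offers 12.516 and keeps 40 − 12.516 = 27.484.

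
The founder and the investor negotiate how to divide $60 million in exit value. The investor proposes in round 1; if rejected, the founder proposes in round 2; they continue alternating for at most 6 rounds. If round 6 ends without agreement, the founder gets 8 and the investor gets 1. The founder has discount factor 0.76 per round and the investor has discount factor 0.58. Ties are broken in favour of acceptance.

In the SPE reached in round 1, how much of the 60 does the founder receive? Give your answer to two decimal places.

36.31

Round 6 (the founder proposes): the investor gets 1 if talks fail, so the founder offers 1 and keeps 59.
Round 5 (the investor proposes): the founder can get 59 next round, worth 0.76 × 59 = 44.84 now, so the investor offers 44.84, keeping 15.16.
Round 4 (the founder proposes): the investor can get 15.16 next round, worth 0.58 × 15.16 = 8.7928 now; the founder offers that and keeps 51.2072.
Round 3 (the investor proposes): the founder can get 51.2072 next round, worth 0.76 × 51.2072 = 38.917472 now. The investor offers 38.917472 and keeps 60 − 38.917472 = 21.082528.
Round 2 (the founder proposes): the investor can get 21.082528 next round, worth 0.58 × 21.082528 = 12.22786624 now, so the founder offers 12.22786624, keeping 47.77213376.
Round 1 (the investor proposes): the founder can get 47.77213376 next round, worth 0.76 × 47.77213376 = 36.3068216576 now. The investor offers 36.3068216576 and keeps 60 − 36.3068216576 = 23.6931783424.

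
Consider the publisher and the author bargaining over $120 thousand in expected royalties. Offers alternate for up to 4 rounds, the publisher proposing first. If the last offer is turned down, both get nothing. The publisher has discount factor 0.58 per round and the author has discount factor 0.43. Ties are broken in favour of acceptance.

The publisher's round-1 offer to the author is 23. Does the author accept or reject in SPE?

Reject

Round 4 (the author proposes): rejection yields 0 for the publisher; the author offers 0 and keeps 120.
Round 3 (the publisher proposes): the author can get 120 next round, worth 0.43 × 120 = 51.6 now, so the publisher offers 51.6, keeping 68.4.
Round 2 (the author proposes): the publisher can get 68.4 next round, worth 0.58 × 68.4 = 39.672 now; the author offers that and keeps 80.328.
So by rejecting in round 1, the author gets 80.328 next round, worth 0.43 × 80.328 = 34.54104 now.
Offer 23 < 34.54104, so the author rejects.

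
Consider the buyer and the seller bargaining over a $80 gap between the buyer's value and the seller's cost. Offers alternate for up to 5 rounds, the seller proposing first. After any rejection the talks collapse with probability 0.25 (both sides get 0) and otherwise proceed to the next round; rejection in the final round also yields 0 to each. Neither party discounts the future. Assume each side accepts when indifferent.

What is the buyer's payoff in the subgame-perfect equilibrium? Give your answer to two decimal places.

By backward induction:
Round 5 (the seller proposes): rejection yields 0 for the buyer; the seller offers 0 and keeps 80.
Round 4 (the buyer proposes): rejecting gives the seller an expected 0.75 × 80 = 60. The buyer offers 60 and keeps 80 − 60 = 20.
Round 3 (the seller proposes): rejecting gives the buyer an expected 0.75 × 20 = 15. The seller offers 15 and keeps 80 − 15 = 65.
Round 2 (the buyer proposes): rejecting gives the seller an expected 0.75 × 65 = 48.75; the buyer offers that and keeps 31.25.
Round 1 (the seller proposes): rejecting gives the buyer an expected 0.75 × 31.25 = 23.4375. The seller offers 23.4375 and keeps 80 − 23.4375 = 56.5625.

23.44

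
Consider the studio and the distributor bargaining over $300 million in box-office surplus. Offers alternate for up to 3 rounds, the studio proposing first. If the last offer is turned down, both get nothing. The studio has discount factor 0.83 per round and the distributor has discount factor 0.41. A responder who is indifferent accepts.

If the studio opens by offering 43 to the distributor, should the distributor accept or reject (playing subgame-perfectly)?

Accept

Work out the distributor's continuation value if the offer is rejected.
Round 3 (the studio proposes): rejection yields 0 for the distributor; the studio offers 0 and keeps 300.
Round 2 (the distributor proposes): the studio can get 300 next round, worth 0.83 × 300 = 249 now, so the distributor offers 249, keeping 51.
So by rejecting in round 1, the distributor gets 51 next round, worth 0.41 × 51 = 20.91 now.
Offer 43 ≥ 20.91, so the distributor accepts.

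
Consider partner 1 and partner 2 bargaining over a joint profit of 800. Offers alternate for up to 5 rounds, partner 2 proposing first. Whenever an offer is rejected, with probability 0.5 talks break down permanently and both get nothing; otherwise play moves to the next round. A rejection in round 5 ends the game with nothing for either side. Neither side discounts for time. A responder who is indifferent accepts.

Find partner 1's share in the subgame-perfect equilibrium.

Round 5 (partner 2 proposes): partner 1 will accept anything ≥ 0, so partner 2 offers 0 and keeps 800.
Round 4 (partner 1 proposes): rejecting gives partner 2 an expected 0.5 × 800 = 400, so partner 1 offers 400, keeping 400.
Round 3 (partner 2 proposes): rejecting gives partner 1 an expected 0.5 × 400 = 200, so partner 2 offers 200, keeping 600.
Round 2 (partner 1 proposes): rejecting gives partner 2 an expected 0.5 × 600 = 300, so partner 1 offers 300, keeping 500.
Round 1 (partner 2 proposes): rejecting gives partner 1 an expected 0.5 × 500 = 250, so partner 2 offers 250, keeping 550.

250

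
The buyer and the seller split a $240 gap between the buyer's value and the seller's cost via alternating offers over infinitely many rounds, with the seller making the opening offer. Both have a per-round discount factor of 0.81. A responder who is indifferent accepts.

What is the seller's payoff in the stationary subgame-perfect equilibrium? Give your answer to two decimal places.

132.60

In a stationary SPE each proposer offers the other exactly their discounted continuation value.
If the seller keeps x when proposing and the buyer keeps y when proposing, then x = 240 − 0.81y and y = 240 − 0.81x.
Solving: x = 240(1 − 0.81) / (1 − 0.81·0.81) = 45.6 / 0.3439 ≈ 132.5967.
The buyer gets 240 − 132.5967 ≈ 107.4033.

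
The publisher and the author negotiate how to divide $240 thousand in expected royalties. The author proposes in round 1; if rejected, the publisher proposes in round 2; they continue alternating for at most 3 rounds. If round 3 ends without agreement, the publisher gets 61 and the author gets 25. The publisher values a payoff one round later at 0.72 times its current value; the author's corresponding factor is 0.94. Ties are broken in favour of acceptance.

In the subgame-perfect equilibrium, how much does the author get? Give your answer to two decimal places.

188.35

Round 3 (the author proposes): the publisher gets 61 if talks fail, so the author offers 61 and keeps 179.
Round 2 (the publisher proposes): the author can get 179 next round, worth 0.94 × 179 = 168.26 now; the publisher offers that and keeps 71.74.
Round 1 (the author proposes): the publisher can get 71.74 next round, worth 0.72 × 71.74 = 51.6528 now; the author offers that and keeps 188.3472.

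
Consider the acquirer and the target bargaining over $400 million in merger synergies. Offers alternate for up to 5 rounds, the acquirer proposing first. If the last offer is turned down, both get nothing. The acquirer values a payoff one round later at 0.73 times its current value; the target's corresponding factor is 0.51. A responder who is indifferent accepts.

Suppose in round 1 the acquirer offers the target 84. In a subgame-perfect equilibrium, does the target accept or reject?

Round 5 (the acquirer proposes): rejection yields 0 for the target; the acquirer offers 0 and keeps 400.
Round 4 (the target proposes): the acquirer can get 400 next round, worth 0.73 × 400 = 292 now. The target offers 292 and keeps 400 − 292 = 108.
Round 3 (the acquirer proposes): the target can get 108 next round, worth 0.51 × 108 = 55.08 now. The acquirer offers 55.08 and keeps 400 − 55.08 = 344.92.
Round 2 (the target proposes): the acquirer can get 344.92 next round, worth 0.73 × 344.92 = 251.7916 now, so the target offers 251.7916, keeping 148.2084.
So by rejecting in round 1, the target gets 148.2084 next round, worth 0.51 × 148.2084 = 75.586284 now.
Offer 84 ≥ 75.586284, so the target accepts.

Accept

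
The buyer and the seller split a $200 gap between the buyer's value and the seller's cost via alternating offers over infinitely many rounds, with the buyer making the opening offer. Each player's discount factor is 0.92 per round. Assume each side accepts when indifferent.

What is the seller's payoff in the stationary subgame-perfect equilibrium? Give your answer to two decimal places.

When the buyer proposes, the seller accepts any offer worth at least 0.92 times what the seller would get by proposing next round; and vice versa.
This gives x = 200 − 0.92y and y = 200 − 0.92x, where x and y are each side's share when it proposes.
Hence (1 − 0.92·0.92)x = 200(1 − 0.92), i.e. 0.1536·x = 16.
x ≈ 104.1667; the seller's share is 200 − x ≈ 95.8333.

95.83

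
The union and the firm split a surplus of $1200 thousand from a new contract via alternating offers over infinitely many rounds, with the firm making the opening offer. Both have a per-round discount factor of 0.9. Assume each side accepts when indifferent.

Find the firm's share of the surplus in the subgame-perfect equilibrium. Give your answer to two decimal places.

Let x be the firm's share when the firm proposes and y be the union's share when the union proposes.
The union accepts iff offered ≥ 0.9·y, so x = 1200 − 0.9y. Symmetrically y = 1200 − 0.9x.
Substituting: x = 1200 − 0.9(1200 − 0.9x), giving x(1 − 0.9·0.9) = 1200(1 − 0.9).
So x = 1200 × 0.1 / 0.19 ≈ 631.5789, and the union receives 1200 − x ≈ 568.4211.

631.58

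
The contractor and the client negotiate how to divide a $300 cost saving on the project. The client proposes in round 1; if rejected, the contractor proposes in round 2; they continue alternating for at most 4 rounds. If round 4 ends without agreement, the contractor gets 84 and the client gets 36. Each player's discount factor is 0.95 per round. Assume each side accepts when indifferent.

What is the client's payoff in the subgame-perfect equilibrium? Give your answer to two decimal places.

59.40

Round 4 (the contractor proposes): the client gets 36 if talks fail, so the contractor offers 36 and keeps 264.
Round 3 (the client proposes): the contractor can get 264 next round, worth 0.95 × 264 = 250.8 now, so the client offers 250.8, keeping 49.2.
Round 2 (the contractor proposes): the client can get 49.2 next round, worth 0.95 × 49.2 = 46.74 now, so the contractor offers 46.74, keeping 253.26.
Round 1 (the client proposes): the contractor can get 253.26 next round, worth 0.95 × 253.26 = 240.597 now. The client offers 240.597 and keeps 300 − 240.597 = 59.403.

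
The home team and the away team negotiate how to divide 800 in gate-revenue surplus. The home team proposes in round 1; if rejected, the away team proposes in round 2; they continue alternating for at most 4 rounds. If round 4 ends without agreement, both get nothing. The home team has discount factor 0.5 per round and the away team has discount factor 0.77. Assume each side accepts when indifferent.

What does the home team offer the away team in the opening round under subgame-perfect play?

Solve by backward induction from round 4.
Round 4 (the away team proposes): the home team will accept anything ≥ 0, so the away team offers 0 and keeps 800.
Round 3 (the home team proposes): the away team can get 800 next round, worth 0.77 × 800 = 616 now; the home team offers that and keeps 184.
Round 2 (the away team proposes): the home team can get 184 next round, worth 0.5 × 184 = 92 now. The away team offers 92 and keeps 800 − 92 = 708.
Round 1 (the home team proposes): the away team can get 708 next round, worth 0.77 × 708 = 545.16 now. The home team offers 545.16 and keeps 800 − 545.16 = 254.84.

545.16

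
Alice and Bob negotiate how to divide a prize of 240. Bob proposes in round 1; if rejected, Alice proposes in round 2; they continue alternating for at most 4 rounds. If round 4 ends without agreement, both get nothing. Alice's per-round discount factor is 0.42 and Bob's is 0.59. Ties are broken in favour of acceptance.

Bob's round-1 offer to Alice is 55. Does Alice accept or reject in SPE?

Reject

Round 4 (Alice proposes): Bob will accept anything ≥ 0, so Alice offers 0 and keeps 240.
Round 3 (Bob proposes): Alice can get 240 next round, worth 0.42 × 240 = 100.8 now; Bob offers that and keeps 139.2.
Round 2 (Alice proposes): Bob can get 139.2 next round, worth 0.59 × 139.2 = 82.128 now, so Alice offers 82.128, keeping 157.872.
So by rejecting in round 1, Alice gets 157.872 next round, worth 0.42 × 157.872 = 66.30624 now.
Offer 55 < 66.30624, so Alice rejects.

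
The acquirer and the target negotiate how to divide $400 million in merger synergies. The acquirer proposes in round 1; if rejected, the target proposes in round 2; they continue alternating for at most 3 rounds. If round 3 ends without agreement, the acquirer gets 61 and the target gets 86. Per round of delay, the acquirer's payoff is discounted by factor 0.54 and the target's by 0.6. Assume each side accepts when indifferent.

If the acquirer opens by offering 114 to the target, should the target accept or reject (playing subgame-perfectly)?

Reject

Round 3 (the acquirer proposes): the target gets 86 if talks fail, so the acquirer offers 86 and keeps 314.
Round 2 (the target proposes): the acquirer can get 314 next round, worth 0.54 × 314 = 169.56 now. The target offers 169.56 and keeps 400 − 169.56 = 230.44.
So by rejecting in round 1, the target gets 230.44 next round, worth 0.6 × 230.44 = 138.264 now.
Offer 114 < 138.264, so the target rejects.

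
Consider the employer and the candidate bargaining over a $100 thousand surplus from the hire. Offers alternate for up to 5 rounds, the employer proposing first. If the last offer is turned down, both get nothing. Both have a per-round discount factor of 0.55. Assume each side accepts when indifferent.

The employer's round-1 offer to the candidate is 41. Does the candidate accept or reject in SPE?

Work out the candidate's continuation value if the offer is rejected.
Round 5 (the employer proposes): rejection yields 0 for the candidate; the employer offers 0 and keeps 100.
Round 4 (the candidate proposes): the employer can get 100 next round, worth 0.55 × 100 = 55 now, so the candidate offers 55, keeping 45.
Round 3 (the employer proposes): the candidate can get 45 next round, worth 0.55 × 45 = 24.75 now; the employer offers that and keeps 75.25.
Round 2 (the candidate proposes): the employer can get 75.25 next round, worth 0.55 × 75.25 = 41.3875 now, so the candidate offers 41.3875, keeping 58.6125.
So by rejecting in round 1, the candidate gets 58.6125 next round, worth 0.55 × 58.6125 = 32.236875 now.
Offer 41 ≥ 32.236875, so the candidate accepts.

Accept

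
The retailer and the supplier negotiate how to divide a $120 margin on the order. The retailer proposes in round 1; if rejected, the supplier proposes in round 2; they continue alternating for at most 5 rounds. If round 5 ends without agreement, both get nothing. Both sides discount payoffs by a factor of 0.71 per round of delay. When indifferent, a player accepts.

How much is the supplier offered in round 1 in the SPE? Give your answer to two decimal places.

Round 5 (the retailer proposes): the supplier will accept anything ≥ 0, so the retailer offers 0 and keeps 120.
Round 4 (the supplier proposes): the retailer can get 120 next round, worth 0.71 × 120 = 85.2 now. The supplier offers 85.2 and keeps 120 − 85.2 = 34.8.
Round 3 (the retailer proposes): the supplier can get 34.8 next round, worth 0.71 × 34.8 = 24.708 now; the retailer offers that and keeps 95.292.
Round 2 (the supplier proposes): the retailer can get 95.292 next round, worth 0.71 × 95.292 = 67.65732 now. The supplier offers 67.65732 and keeps 120 − 67.65732 = 52.34268.
Round 1 (the retailer proposes): the supplier can get 52.34268 next round, worth 0.71 × 52.34268 = 37.1633028 now, so the retailer offers 37.1633028, keeping 82.8366972.

37.16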